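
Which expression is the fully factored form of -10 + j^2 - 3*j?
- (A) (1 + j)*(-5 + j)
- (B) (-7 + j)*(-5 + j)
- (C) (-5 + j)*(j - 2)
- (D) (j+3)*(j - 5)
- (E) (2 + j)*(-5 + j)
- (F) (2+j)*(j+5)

We need to factor -10 + j^2 - 3*j.
The factored form is (2 + j)*(-5 + j).
E) (2 + j)*(-5 + j)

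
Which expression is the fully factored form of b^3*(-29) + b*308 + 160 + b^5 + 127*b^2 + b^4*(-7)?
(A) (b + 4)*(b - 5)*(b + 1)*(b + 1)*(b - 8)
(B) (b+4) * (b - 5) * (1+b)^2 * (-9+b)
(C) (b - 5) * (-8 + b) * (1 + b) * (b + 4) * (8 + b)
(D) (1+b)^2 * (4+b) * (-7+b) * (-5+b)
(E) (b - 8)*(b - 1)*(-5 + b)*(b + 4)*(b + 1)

We need to factor b^3*(-29) + b*308 + 160 + b^5 + 127*b^2 + b^4*(-7).
The factored form is (b + 4)*(b - 5)*(b + 1)*(b + 1)*(b - 8).
A) (b + 4)*(b - 5)*(b + 1)*(b + 1)*(b - 8)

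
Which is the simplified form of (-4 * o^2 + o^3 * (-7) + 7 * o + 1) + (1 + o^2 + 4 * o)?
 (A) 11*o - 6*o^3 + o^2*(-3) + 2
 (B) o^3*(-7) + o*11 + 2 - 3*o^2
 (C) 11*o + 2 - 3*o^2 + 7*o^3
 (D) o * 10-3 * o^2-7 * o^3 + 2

Adding the polynomials and combining like terms:
(-4*o^2 + o^3*(-7) + 7*o + 1) + (1 + o^2 + 4*o)
= o^3*(-7) + o*11 + 2 - 3*o^2
B) o^3*(-7) + o*11 + 2 - 3*o^2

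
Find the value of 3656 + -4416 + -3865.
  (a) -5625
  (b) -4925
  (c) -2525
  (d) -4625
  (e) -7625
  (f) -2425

First: 3656 + -4416 = -760
Then: -760 + -3865 = -4625
d) -4625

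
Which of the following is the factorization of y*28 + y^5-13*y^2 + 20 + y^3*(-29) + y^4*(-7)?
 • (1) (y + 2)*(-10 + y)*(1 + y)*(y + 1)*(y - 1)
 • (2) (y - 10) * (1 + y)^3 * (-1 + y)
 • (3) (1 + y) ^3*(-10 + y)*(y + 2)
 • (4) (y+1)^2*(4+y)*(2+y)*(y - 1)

We need to factor y*28 + y^5-13*y^2 + 20 + y^3*(-29) + y^4*(-7).
The factored form is (y + 2)*(-10 + y)*(1 + y)*(y + 1)*(y - 1).
1) (y + 2)*(-10 + y)*(1 + y)*(y + 1)*(y - 1)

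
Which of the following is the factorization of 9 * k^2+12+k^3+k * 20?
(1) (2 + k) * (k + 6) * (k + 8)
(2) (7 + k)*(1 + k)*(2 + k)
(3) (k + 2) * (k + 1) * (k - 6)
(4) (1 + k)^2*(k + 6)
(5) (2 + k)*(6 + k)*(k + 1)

We need to factor 9 * k^2+12+k^3+k * 20.
The factored form is (2 + k)*(6 + k)*(k + 1).
5) (2 + k)*(6 + k)*(k + 1)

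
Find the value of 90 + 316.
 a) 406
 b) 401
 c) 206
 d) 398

90 + 316 = 406
a) 406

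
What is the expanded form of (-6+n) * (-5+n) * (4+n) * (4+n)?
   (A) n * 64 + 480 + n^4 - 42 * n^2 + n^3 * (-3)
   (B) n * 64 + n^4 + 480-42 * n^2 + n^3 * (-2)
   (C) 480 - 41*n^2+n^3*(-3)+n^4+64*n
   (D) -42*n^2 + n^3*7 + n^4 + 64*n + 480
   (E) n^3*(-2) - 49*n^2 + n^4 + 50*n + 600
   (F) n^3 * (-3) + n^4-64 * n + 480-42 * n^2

Expanding (-6+n) * (-5+n) * (4+n) * (4+n):
= n * 64 + 480 + n^4 - 42 * n^2 + n^3 * (-3)
A) n * 64 + 480 + n^4 - 42 * n^2 + n^3 * (-3)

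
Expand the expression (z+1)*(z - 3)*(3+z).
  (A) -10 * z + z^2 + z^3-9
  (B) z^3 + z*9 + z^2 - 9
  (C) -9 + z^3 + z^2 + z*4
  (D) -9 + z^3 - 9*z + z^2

Expanding (z+1)*(z - 3)*(3+z):
= -9 + z^3 - 9*z + z^2
D) -9 + z^3 - 9*z + z^2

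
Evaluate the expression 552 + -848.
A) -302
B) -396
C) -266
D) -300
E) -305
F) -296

552 + -848 = -296
F) -296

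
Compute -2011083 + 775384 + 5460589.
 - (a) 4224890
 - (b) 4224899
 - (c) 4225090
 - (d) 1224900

First: -2011083 + 775384 = -1235699
Then: -1235699 + 5460589 = 4224890
a) 4224890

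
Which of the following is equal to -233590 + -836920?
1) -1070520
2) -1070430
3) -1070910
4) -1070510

-233590 + -836920 = -1070510
4) -1070510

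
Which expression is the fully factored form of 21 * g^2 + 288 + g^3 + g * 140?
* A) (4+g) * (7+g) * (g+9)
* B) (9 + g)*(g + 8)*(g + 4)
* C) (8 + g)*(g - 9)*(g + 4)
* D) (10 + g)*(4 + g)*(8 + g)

We need to factor 21 * g^2 + 288 + g^3 + g * 140.
The factored form is (9 + g)*(g + 8)*(g + 4).
B) (9 + g)*(g + 8)*(g + 4)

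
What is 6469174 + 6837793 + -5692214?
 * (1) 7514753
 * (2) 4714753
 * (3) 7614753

First: 6469174 + 6837793 = 13306967
Then: 13306967 + -5692214 = 7614753
3) 7614753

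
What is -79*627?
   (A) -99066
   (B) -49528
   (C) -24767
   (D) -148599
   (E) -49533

-79 * 627 = -49533
E) -49533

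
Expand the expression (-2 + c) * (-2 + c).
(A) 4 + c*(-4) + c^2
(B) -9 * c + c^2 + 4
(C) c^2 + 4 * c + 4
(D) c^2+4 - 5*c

Expanding (-2 + c) * (-2 + c):
= 4 + c*(-4) + c^2
A) 4 + c*(-4) + c^2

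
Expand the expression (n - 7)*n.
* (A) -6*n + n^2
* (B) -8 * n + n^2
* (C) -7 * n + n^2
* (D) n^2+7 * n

Expanding (n - 7)*n:
= -7 * n + n^2
C) -7 * n + n^2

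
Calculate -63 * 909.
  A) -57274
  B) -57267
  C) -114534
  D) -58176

-63 * 909 = -57267
B) -57267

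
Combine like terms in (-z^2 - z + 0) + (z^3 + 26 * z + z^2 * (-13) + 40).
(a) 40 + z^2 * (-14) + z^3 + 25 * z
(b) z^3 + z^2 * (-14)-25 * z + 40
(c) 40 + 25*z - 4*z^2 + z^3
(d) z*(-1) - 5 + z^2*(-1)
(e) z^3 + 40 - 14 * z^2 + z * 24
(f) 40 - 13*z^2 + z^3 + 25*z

Adding the polynomials and combining like terms:
(-z^2 - z + 0) + (z^3 + 26*z + z^2*(-13) + 40)
= 40 + z^2 * (-14) + z^3 + 25 * z
a) 40 + z^2 * (-14) + z^3 + 25 * z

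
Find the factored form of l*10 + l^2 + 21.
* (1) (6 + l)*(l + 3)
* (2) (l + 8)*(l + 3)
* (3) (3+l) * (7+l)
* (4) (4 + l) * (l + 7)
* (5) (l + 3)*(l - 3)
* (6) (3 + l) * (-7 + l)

We need to factor l*10 + l^2 + 21.
The factored form is (3+l) * (7+l).
3) (3+l) * (7+l)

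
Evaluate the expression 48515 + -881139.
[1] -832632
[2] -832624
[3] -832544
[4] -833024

48515 + -881139 = -832624
2) -832624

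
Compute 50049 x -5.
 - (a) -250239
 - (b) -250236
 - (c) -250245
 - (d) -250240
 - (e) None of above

50049 * -5 = -250245
c) -250245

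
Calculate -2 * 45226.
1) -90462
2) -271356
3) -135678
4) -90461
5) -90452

-2 * 45226 = -90452
5) -90452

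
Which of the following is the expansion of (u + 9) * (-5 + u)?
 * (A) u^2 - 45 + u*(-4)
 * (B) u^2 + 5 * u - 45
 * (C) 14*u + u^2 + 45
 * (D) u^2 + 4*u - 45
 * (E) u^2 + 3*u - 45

Expanding (u + 9) * (-5 + u):
= u^2 + 4*u - 45
D) u^2 + 4*u - 45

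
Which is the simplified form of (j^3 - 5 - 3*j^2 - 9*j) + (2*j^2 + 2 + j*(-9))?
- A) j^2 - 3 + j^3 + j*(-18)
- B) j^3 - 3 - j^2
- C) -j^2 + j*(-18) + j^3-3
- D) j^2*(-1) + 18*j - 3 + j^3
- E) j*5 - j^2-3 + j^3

Adding the polynomials and combining like terms:
(j^3 - 5 - 3*j^2 - 9*j) + (2*j^2 + 2 + j*(-9))
= -j^2 + j*(-18) + j^3-3
C) -j^2 + j*(-18) + j^3-3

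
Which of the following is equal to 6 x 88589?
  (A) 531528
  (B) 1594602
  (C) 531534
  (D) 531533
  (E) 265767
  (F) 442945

6 * 88589 = 531534
C) 531534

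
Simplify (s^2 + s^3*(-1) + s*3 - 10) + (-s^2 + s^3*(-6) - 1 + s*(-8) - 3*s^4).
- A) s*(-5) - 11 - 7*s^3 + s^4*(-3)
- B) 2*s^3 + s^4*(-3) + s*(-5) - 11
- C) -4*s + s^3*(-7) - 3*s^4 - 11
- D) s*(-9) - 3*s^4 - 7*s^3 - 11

Adding the polynomials and combining like terms:
(s^2 + s^3*(-1) + s*3 - 10) + (-s^2 + s^3*(-6) - 1 + s*(-8) - 3*s^4)
= s*(-5) - 11 - 7*s^3 + s^4*(-3)
A) s*(-5) - 11 - 7*s^3 + s^4*(-3)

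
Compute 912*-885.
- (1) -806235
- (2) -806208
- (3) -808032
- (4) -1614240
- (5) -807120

912 * -885 = -807120
5) -807120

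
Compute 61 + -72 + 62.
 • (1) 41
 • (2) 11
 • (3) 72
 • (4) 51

First: 61 + -72 = -11
Then: -11 + 62 = 51
4) 51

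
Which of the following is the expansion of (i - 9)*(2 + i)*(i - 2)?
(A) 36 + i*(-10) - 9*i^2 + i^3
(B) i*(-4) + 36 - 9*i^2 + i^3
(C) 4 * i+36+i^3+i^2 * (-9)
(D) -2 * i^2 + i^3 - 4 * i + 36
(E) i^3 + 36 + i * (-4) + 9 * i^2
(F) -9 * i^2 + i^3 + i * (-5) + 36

Expanding (i - 9)*(2 + i)*(i - 2):
= i*(-4) + 36 - 9*i^2 + i^3
B) i*(-4) + 36 - 9*i^2 + i^3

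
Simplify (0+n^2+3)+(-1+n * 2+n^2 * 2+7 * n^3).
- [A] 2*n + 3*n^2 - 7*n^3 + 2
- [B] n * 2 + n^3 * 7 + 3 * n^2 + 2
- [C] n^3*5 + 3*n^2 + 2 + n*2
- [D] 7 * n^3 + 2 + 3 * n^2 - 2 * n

Adding the polynomials and combining like terms:
(0 + n^2 + 3) + (-1 + n*2 + n^2*2 + 7*n^3)
= n * 2 + n^3 * 7 + 3 * n^2 + 2
B) n * 2 + n^3 * 7 + 3 * n^2 + 2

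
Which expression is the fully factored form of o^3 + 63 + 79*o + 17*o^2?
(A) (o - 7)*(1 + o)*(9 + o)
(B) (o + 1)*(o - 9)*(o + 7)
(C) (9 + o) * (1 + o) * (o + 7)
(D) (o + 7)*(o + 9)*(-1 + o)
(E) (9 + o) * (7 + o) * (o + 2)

We need to factor o^3 + 63 + 79*o + 17*o^2.
The factored form is (9 + o) * (1 + o) * (o + 7).
C) (9 + o) * (1 + o) * (o + 7)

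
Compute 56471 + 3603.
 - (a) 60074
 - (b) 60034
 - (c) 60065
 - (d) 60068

56471 + 3603 = 60074
a) 60074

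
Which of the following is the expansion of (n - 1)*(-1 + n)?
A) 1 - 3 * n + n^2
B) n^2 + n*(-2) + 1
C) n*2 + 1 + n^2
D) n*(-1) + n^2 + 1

Expanding (n - 1)*(-1 + n):
= n^2 + n*(-2) + 1
B) n^2 + n*(-2) + 1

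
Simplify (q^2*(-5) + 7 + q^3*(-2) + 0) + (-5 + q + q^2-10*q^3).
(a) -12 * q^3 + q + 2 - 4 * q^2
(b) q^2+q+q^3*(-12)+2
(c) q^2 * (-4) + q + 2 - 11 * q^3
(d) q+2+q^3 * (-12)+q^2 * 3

Adding the polynomials and combining like terms:
(q^2*(-5) + 7 + q^3*(-2) + 0) + (-5 + q + q^2 - 10*q^3)
= -12 * q^3 + q + 2 - 4 * q^2
a) -12 * q^3 + q + 2 - 4 * q^2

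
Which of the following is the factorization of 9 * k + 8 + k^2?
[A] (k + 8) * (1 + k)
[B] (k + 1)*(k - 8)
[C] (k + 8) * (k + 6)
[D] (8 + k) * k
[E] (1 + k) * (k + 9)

We need to factor 9 * k + 8 + k^2.
The factored form is (k + 8) * (1 + k).
A) (k + 8) * (1 + k)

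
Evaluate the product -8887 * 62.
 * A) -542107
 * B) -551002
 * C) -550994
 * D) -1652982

-8887 * 62 = -550994
C) -550994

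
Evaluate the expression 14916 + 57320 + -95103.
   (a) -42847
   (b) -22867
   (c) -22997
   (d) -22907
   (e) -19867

First: 14916 + 57320 = 72236
Then: 72236 + -95103 = -22867
b) -22867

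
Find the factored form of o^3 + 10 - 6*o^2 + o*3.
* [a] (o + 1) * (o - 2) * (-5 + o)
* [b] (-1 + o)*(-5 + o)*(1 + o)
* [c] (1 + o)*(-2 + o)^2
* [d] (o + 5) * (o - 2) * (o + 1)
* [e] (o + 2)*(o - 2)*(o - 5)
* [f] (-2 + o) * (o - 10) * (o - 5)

We need to factor o^3 + 10 - 6*o^2 + o*3.
The factored form is (o + 1) * (o - 2) * (-5 + o).
a) (o + 1) * (o - 2) * (-5 + o)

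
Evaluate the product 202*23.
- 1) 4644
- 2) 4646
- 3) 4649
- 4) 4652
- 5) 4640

202 * 23 = 4646
2) 4646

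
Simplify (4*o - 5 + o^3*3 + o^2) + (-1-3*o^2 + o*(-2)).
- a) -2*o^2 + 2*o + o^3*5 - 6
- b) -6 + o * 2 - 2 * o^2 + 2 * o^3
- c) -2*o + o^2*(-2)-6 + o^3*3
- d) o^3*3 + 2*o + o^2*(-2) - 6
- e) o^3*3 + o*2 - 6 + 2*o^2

Adding the polynomials and combining like terms:
(4*o - 5 + o^3*3 + o^2) + (-1 - 3*o^2 + o*(-2))
= o^3*3 + 2*o + o^2*(-2) - 6
d) o^3*3 + 2*o + o^2*(-2) - 6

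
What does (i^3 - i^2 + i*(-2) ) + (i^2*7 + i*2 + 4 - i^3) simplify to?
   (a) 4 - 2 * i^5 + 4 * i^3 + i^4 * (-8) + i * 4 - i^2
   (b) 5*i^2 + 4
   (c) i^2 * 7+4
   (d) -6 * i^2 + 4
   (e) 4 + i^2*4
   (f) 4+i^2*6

Adding the polynomials and combining like terms:
(i^3 - i^2 + i*(-2)) + (i^2*7 + i*2 + 4 - i^3)
= 4+i^2*6
f) 4+i^2*6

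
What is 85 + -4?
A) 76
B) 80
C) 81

85 + -4 = 81
C) 81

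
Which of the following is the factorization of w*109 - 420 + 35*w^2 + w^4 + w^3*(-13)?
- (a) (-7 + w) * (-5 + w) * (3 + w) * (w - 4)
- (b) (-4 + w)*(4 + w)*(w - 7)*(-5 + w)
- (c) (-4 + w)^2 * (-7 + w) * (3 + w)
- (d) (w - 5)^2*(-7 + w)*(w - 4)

We need to factor w*109 - 420 + 35*w^2 + w^4 + w^3*(-13).
The factored form is (-7 + w) * (-5 + w) * (3 + w) * (w - 4).
a) (-7 + w) * (-5 + w) * (3 + w) * (w - 4)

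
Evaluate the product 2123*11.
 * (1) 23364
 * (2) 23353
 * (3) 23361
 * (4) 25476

2123 * 11 = 23353
2) 23353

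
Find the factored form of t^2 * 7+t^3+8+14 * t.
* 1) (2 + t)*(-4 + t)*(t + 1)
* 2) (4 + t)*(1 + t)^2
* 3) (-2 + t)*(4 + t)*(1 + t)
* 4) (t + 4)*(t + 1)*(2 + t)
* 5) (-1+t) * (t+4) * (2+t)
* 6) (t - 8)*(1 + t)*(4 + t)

We need to factor t^2 * 7+t^3+8+14 * t.
The factored form is (t + 4)*(t + 1)*(2 + t).
4) (t + 4)*(t + 1)*(2 + t)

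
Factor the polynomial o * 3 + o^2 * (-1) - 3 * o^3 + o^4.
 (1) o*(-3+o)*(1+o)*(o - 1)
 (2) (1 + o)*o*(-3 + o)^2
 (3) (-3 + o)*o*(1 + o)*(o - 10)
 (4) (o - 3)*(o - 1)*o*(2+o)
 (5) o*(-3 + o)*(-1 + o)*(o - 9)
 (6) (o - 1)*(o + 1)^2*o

We need to factor o * 3 + o^2 * (-1) - 3 * o^3 + o^4.
The factored form is o*(-3+o)*(1+o)*(o - 1).
1) o*(-3+o)*(1+o)*(o - 1)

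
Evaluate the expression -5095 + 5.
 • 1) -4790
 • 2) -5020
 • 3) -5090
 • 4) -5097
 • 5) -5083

-5095 + 5 = -5090
3) -5090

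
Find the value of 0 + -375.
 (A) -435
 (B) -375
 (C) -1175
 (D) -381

0 + -375 = -375
B) -375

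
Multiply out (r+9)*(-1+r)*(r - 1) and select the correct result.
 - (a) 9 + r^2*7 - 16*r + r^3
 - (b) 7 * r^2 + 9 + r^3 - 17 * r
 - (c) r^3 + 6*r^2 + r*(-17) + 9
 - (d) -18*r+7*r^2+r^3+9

Expanding (r+9)*(-1+r)*(r - 1):
= 7 * r^2 + 9 + r^3 - 17 * r
b) 7 * r^2 + 9 + r^3 - 17 * r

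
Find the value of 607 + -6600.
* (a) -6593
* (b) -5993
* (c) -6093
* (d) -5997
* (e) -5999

607 + -6600 = -5993
b) -5993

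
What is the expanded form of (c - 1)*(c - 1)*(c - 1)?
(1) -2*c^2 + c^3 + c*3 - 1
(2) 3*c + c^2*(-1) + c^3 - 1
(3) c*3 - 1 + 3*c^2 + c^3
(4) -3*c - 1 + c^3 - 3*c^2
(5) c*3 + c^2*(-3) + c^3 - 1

Expanding (c - 1)*(c - 1)*(c - 1):
= c*3 + c^2*(-3) + c^3 - 1
5) c*3 + c^2*(-3) + c^3 - 1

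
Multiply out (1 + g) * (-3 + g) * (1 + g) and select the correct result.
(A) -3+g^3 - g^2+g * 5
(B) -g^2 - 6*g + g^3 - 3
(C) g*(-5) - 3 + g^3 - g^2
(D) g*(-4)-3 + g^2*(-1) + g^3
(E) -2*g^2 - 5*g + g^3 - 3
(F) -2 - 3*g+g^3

Expanding (1 + g) * (-3 + g) * (1 + g):
= g*(-5) - 3 + g^3 - g^2
C) g*(-5) - 3 + g^3 - g^2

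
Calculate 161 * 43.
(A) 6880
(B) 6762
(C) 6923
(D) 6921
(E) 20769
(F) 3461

161 * 43 = 6923
C) 6923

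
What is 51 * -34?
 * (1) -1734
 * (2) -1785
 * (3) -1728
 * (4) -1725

51 * -34 = -1734
1) -1734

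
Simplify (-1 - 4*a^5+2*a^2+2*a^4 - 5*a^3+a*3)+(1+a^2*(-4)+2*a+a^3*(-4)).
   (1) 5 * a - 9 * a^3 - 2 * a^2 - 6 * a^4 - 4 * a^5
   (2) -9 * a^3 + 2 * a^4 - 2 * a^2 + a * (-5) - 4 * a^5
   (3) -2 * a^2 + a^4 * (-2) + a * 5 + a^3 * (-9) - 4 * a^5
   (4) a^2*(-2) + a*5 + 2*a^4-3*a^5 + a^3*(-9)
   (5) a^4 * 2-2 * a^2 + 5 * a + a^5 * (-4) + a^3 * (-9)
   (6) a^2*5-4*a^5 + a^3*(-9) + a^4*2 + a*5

Adding the polynomials and combining like terms:
(-1 - 4*a^5 + 2*a^2 + 2*a^4 - 5*a^3 + a*3) + (1 + a^2*(-4) + 2*a + a^3*(-4))
= a^4 * 2-2 * a^2 + 5 * a + a^5 * (-4) + a^3 * (-9)
5) a^4 * 2-2 * a^2 + 5 * a + a^5 * (-4) + a^3 * (-9)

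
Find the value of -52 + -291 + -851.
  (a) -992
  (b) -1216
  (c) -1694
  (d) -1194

First: -52 + -291 = -343
Then: -343 + -851 = -1194
d) -1194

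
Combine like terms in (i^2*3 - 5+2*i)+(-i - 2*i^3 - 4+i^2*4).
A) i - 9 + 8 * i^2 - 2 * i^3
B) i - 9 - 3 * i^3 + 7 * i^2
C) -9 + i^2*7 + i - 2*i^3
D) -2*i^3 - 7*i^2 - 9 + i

Adding the polynomials and combining like terms:
(i^2*3 - 5 + 2*i) + (-i - 2*i^3 - 4 + i^2*4)
= -9 + i^2*7 + i - 2*i^3
C) -9 + i^2*7 + i - 2*i^3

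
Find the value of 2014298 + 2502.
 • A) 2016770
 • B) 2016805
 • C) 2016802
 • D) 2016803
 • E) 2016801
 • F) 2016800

2014298 + 2502 = 2016800
F) 2016800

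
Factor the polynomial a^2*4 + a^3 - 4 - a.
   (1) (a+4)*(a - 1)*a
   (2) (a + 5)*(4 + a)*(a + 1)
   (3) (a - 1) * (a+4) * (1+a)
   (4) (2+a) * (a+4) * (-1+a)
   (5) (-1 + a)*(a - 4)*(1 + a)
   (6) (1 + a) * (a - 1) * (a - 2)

We need to factor a^2*4 + a^3 - 4 - a.
The factored form is (a - 1) * (a+4) * (1+a).
3) (a - 1) * (a+4) * (1+a)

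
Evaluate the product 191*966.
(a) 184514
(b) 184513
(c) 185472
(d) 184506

191 * 966 = 184506
d) 184506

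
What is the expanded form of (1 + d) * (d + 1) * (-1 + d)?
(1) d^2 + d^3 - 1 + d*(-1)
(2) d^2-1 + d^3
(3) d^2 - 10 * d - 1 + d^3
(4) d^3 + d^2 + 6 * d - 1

Expanding (1 + d) * (d + 1) * (-1 + d):
= d^2 + d^3 - 1 + d*(-1)
1) d^2 + d^3 - 1 + d*(-1)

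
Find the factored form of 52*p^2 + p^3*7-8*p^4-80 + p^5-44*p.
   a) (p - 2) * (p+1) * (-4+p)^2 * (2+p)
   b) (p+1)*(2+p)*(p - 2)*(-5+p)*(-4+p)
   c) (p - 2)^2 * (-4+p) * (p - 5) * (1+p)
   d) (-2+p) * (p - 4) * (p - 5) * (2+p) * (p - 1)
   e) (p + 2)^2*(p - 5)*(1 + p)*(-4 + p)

We need to factor 52*p^2 + p^3*7-8*p^4-80 + p^5-44*p.
The factored form is (p+1)*(2+p)*(p - 2)*(-5+p)*(-4+p).
b) (p+1)*(2+p)*(p - 2)*(-5+p)*(-4+p)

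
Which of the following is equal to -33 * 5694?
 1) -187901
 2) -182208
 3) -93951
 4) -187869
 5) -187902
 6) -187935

-33 * 5694 = -187902
5) -187902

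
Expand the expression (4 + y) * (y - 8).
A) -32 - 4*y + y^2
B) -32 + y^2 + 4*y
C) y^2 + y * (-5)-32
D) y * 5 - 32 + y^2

Expanding (4 + y) * (y - 8):
= -32 - 4*y + y^2
A) -32 - 4*y + y^2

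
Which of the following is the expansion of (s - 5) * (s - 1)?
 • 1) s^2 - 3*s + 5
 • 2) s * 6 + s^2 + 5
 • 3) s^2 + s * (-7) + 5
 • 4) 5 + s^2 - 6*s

Expanding (s - 5) * (s - 1):
= 5 + s^2 - 6*s
4) 5 + s^2 - 6*s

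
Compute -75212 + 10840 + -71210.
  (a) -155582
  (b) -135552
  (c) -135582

First: -75212 + 10840 = -64372
Then: -64372 + -71210 = -135582
c) -135582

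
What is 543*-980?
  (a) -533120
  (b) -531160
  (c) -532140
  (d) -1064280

543 * -980 = -532140
c) -532140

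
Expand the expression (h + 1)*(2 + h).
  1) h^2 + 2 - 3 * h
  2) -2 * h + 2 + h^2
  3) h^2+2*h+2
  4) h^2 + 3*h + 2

Expanding (h + 1)*(2 + h):
= h^2 + 3*h + 2
4) h^2 + 3*h + 2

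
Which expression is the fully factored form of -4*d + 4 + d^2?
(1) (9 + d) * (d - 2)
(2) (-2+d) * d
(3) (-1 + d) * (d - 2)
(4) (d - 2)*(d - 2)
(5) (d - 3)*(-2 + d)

We need to factor -4*d + 4 + d^2.
The factored form is (d - 2)*(d - 2).
4) (d - 2)*(d - 2)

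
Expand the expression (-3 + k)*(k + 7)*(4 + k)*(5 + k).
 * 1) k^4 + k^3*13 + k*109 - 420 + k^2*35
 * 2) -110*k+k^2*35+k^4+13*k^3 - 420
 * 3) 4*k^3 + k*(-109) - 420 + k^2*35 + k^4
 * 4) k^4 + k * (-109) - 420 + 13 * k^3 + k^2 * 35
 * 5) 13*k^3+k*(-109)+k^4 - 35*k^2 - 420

Expanding (-3 + k)*(k + 7)*(4 + k)*(5 + k):
= k^4 + k * (-109) - 420 + 13 * k^3 + k^2 * 35
4) k^4 + k * (-109) - 420 + 13 * k^3 + k^2 * 35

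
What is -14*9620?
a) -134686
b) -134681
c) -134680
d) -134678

-14 * 9620 = -134680
c) -134680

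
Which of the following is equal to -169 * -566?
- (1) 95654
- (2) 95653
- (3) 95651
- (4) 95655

-169 * -566 = 95654
1) 95654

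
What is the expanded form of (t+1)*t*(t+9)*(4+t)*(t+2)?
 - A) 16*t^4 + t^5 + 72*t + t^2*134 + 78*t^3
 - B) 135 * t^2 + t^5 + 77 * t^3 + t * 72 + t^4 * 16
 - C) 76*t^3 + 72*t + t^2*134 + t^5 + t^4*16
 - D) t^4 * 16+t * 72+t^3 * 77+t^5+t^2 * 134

Expanding (t+1)*t*(t+9)*(4+t)*(t+2):
= t^4 * 16+t * 72+t^3 * 77+t^5+t^2 * 134
D) t^4 * 16+t * 72+t^3 * 77+t^5+t^2 * 134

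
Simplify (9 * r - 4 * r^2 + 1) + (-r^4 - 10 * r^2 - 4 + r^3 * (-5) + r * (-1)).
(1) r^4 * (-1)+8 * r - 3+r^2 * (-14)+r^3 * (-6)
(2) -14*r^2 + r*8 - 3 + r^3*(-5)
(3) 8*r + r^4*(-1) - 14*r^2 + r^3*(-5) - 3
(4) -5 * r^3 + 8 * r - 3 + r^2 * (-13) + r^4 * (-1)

Adding the polynomials and combining like terms:
(9*r - 4*r^2 + 1) + (-r^4 - 10*r^2 - 4 + r^3*(-5) + r*(-1))
= 8*r + r^4*(-1) - 14*r^2 + r^3*(-5) - 3
3) 8*r + r^4*(-1) - 14*r^2 + r^3*(-5) - 3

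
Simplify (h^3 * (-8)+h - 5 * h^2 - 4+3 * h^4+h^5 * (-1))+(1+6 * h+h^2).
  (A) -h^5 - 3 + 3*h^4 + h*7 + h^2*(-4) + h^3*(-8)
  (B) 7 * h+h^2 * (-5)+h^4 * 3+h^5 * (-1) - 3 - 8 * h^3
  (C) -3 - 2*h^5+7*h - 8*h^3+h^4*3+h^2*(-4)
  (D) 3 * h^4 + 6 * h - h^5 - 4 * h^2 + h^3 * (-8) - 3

Adding the polynomials and combining like terms:
(h^3*(-8) + h - 5*h^2 - 4 + 3*h^4 + h^5*(-1)) + (1 + 6*h + h^2)
= -h^5 - 3 + 3*h^4 + h*7 + h^2*(-4) + h^3*(-8)
A) -h^5 - 3 + 3*h^4 + h*7 + h^2*(-4) + h^3*(-8)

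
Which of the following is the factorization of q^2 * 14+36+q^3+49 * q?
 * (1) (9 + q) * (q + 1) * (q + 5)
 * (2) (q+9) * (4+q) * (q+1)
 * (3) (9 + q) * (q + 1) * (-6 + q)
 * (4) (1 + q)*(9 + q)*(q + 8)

We need to factor q^2 * 14+36+q^3+49 * q.
The factored form is (q+9) * (4+q) * (q+1).
2) (q+9) * (4+q) * (q+1)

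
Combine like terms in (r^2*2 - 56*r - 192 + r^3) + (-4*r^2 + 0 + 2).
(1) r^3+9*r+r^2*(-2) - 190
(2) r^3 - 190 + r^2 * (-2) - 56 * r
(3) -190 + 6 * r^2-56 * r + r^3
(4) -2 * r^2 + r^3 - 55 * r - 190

Adding the polynomials and combining like terms:
(r^2*2 - 56*r - 192 + r^3) + (-4*r^2 + 0 + 2)
= r^3 - 190 + r^2 * (-2) - 56 * r
2) r^3 - 190 + r^2 * (-2) - 56 * r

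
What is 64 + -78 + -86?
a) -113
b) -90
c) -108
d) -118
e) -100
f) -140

First: 64 + -78 = -14
Then: -14 + -86 = -100
e) -100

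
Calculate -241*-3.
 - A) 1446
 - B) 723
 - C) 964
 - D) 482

-241 * -3 = 723
B) 723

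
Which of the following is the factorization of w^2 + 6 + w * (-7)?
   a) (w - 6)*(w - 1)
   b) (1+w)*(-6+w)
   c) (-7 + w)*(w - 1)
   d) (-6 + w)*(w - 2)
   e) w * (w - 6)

We need to factor w^2 + 6 + w * (-7).
The factored form is (w - 6)*(w - 1).
a) (w - 6)*(w - 1)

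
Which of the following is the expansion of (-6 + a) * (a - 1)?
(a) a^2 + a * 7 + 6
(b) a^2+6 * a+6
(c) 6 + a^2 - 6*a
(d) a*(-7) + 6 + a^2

Expanding (-6 + a) * (a - 1):
= a*(-7) + 6 + a^2
d) a*(-7) + 6 + a^2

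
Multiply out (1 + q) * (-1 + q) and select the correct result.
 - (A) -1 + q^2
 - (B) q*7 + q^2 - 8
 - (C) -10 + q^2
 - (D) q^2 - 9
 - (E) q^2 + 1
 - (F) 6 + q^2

Expanding (1 + q) * (-1 + q):
= -1 + q^2
A) -1 + q^2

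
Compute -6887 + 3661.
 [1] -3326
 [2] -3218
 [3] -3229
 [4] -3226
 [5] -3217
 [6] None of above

-6887 + 3661 = -3226
4) -3226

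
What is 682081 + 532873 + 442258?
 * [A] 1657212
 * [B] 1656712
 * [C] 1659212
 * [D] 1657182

First: 682081 + 532873 = 1214954
Then: 1214954 + 442258 = 1657212
A) 1657212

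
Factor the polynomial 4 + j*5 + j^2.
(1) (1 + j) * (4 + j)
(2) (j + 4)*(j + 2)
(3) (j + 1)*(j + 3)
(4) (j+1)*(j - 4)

We need to factor 4 + j*5 + j^2.
The factored form is (1 + j) * (4 + j).
1) (1 + j) * (4 + j)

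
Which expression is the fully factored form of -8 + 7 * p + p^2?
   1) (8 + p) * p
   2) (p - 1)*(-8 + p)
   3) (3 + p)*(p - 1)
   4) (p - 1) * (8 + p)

We need to factor -8 + 7 * p + p^2.
The factored form is (p - 1) * (8 + p).
4) (p - 1) * (8 + p)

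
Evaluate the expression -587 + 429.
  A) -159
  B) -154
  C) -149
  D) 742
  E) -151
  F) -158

-587 + 429 = -158
F) -158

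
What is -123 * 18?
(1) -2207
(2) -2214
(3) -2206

-123 * 18 = -2214
2) -2214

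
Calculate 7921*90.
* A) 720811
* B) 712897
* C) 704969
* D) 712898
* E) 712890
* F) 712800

7921 * 90 = 712890
E) 712890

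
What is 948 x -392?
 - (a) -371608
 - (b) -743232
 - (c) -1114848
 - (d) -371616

948 * -392 = -371616
d) -371616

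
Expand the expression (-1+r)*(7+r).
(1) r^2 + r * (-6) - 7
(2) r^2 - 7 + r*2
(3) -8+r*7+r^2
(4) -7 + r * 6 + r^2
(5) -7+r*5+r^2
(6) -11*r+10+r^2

Expanding (-1+r)*(7+r):
= -7 + r * 6 + r^2
4) -7 + r * 6 + r^2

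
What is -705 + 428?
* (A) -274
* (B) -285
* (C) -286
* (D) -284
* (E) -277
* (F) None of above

-705 + 428 = -277
E) -277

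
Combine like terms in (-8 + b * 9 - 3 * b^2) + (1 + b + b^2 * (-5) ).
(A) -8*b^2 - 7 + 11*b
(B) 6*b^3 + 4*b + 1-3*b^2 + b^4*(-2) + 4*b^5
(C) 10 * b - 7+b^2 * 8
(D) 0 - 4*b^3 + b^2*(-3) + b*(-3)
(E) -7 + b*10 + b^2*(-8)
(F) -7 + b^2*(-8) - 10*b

Adding the polynomials and combining like terms:
(-8 + b*9 - 3*b^2) + (1 + b + b^2*(-5))
= -7 + b*10 + b^2*(-8)
E) -7 + b*10 + b^2*(-8)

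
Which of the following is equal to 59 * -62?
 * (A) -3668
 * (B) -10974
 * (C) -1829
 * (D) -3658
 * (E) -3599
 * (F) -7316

59 * -62 = -3658
D) -3658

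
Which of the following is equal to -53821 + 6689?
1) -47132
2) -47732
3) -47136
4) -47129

-53821 + 6689 = -47132
1) -47132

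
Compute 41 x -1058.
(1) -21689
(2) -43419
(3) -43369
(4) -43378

41 * -1058 = -43378
4) -43378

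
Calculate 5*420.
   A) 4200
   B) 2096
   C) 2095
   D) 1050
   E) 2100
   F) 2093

5 * 420 = 2100
E) 2100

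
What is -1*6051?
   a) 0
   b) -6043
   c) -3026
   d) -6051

-1 * 6051 = -6051
d) -6051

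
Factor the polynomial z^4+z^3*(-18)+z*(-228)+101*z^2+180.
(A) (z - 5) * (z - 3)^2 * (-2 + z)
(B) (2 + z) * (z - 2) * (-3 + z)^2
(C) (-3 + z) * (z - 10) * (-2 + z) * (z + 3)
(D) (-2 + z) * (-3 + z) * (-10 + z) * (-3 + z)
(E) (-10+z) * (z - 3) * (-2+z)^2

We need to factor z^4+z^3*(-18)+z*(-228)+101*z^2+180.
The factored form is (-2 + z) * (-3 + z) * (-10 + z) * (-3 + z).
D) (-2 + z) * (-3 + z) * (-10 + z) * (-3 + z)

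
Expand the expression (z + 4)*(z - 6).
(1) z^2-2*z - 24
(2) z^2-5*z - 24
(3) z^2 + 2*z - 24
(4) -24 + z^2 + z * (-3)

Expanding (z + 4)*(z - 6):
= z^2-2*z - 24
1) z^2-2*z - 24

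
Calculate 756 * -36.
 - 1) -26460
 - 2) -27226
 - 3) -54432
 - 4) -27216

756 * -36 = -27216
4) -27216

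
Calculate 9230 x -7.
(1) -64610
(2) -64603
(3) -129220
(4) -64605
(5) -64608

9230 * -7 = -64610
1) -64610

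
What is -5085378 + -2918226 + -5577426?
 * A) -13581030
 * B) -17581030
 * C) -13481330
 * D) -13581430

First: -5085378 + -2918226 = -8003604
Then: -8003604 + -5577426 = -13581030
A) -13581030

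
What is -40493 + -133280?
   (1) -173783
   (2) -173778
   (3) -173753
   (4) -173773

-40493 + -133280 = -173773
4) -173773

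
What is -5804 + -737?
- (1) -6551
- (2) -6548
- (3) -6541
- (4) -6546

-5804 + -737 = -6541
3) -6541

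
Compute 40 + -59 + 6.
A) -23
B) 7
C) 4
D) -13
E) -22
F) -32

First: 40 + -59 = -19
Then: -19 + 6 = -13
D) -13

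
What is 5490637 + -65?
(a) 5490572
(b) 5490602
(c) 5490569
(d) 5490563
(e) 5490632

5490637 + -65 = 5490572
a) 5490572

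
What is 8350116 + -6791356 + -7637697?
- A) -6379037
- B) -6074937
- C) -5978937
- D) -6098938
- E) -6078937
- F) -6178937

First: 8350116 + -6791356 = 1558760
Then: 1558760 + -7637697 = -6078937
E) -6078937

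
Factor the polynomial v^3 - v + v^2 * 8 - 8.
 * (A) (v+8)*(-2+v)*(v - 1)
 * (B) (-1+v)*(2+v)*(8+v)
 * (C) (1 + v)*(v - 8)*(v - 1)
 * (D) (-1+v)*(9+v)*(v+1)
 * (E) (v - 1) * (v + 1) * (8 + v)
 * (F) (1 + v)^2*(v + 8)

We need to factor v^3 - v + v^2 * 8 - 8.
The factored form is (v - 1) * (v + 1) * (8 + v).
E) (v - 1) * (v + 1) * (8 + v)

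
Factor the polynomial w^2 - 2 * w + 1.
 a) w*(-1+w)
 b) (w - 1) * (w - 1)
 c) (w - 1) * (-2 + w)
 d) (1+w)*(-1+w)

We need to factor w^2 - 2 * w + 1.
The factored form is (w - 1) * (w - 1).
b) (w - 1) * (w - 1)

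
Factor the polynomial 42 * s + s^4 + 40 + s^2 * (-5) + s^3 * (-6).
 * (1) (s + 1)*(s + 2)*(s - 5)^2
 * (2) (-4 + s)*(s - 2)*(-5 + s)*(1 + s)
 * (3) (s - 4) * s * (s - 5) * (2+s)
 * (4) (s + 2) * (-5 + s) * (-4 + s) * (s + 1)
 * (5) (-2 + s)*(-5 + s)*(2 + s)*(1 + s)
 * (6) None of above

We need to factor 42 * s + s^4 + 40 + s^2 * (-5) + s^3 * (-6).
The factored form is (s + 2) * (-5 + s) * (-4 + s) * (s + 1).
4) (s + 2) * (-5 + s) * (-4 + s) * (s + 1)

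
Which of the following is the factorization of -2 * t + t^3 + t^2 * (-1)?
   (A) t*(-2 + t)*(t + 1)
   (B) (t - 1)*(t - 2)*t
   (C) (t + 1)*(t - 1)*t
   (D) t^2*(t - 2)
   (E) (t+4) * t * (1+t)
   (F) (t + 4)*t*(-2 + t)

We need to factor -2 * t + t^3 + t^2 * (-1).
The factored form is t*(-2 + t)*(t + 1).
A) t*(-2 + t)*(t + 1)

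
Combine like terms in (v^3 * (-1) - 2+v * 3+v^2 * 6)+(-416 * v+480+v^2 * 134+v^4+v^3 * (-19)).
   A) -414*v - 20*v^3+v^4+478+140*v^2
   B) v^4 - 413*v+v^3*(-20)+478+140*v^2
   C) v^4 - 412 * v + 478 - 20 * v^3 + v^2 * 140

Adding the polynomials and combining like terms:
(v^3*(-1) - 2 + v*3 + v^2*6) + (-416*v + 480 + v^2*134 + v^4 + v^3*(-19))
= v^4 - 413*v+v^3*(-20)+478+140*v^2
B) v^4 - 413*v+v^3*(-20)+478+140*v^2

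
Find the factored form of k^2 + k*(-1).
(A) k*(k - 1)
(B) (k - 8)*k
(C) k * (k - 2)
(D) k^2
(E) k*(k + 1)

We need to factor k^2 + k*(-1).
The factored form is k*(k - 1).
A) k*(k - 1)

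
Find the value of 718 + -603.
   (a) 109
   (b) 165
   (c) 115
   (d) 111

718 + -603 = 115
c) 115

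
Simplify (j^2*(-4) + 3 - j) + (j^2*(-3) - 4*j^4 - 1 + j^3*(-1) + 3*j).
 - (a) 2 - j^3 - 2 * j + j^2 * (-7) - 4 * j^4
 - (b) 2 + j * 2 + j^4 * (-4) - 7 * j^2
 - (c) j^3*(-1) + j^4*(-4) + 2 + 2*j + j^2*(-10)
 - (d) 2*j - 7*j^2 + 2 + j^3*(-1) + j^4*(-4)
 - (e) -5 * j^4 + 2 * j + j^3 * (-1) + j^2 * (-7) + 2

Adding the polynomials and combining like terms:
(j^2*(-4) + 3 - j) + (j^2*(-3) - 4*j^4 - 1 + j^3*(-1) + 3*j)
= 2*j - 7*j^2 + 2 + j^3*(-1) + j^4*(-4)
d) 2*j - 7*j^2 + 2 + j^3*(-1) + j^4*(-4)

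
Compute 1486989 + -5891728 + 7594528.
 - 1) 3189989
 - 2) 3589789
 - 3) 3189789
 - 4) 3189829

First: 1486989 + -5891728 = -4404739
Then: -4404739 + 7594528 = 3189789
3) 3189789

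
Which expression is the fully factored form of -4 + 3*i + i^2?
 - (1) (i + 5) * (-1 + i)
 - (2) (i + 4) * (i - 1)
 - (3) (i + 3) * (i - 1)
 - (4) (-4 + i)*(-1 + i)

We need to factor -4 + 3*i + i^2.
The factored form is (i + 4) * (i - 1).
2) (i + 4) * (i - 1)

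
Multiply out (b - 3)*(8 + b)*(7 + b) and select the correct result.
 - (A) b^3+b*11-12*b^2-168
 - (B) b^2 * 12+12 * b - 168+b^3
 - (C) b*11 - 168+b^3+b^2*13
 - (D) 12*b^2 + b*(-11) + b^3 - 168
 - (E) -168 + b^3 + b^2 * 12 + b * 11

Expanding (b - 3)*(8 + b)*(7 + b):
= -168 + b^3 + b^2 * 12 + b * 11
E) -168 + b^3 + b^2 * 12 + b * 11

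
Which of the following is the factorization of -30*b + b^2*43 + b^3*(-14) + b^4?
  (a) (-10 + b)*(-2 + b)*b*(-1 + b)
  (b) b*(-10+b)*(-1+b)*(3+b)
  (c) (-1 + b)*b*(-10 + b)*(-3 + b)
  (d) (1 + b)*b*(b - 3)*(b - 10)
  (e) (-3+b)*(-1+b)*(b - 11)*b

We need to factor -30*b + b^2*43 + b^3*(-14) + b^4.
The factored form is (-1 + b)*b*(-10 + b)*(-3 + b).
c) (-1 + b)*b*(-10 + b)*(-3 + b)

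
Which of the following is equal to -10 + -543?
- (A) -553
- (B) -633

-10 + -543 = -553
A) -553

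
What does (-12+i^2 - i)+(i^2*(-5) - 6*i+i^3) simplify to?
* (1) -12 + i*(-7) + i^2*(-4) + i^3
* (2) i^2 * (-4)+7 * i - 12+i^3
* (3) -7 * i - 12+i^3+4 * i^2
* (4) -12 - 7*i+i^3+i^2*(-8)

Adding the polynomials and combining like terms:
(-12 + i^2 - i) + (i^2*(-5) - 6*i + i^3)
= -12 + i*(-7) + i^2*(-4) + i^3
1) -12 + i*(-7) + i^2*(-4) + i^3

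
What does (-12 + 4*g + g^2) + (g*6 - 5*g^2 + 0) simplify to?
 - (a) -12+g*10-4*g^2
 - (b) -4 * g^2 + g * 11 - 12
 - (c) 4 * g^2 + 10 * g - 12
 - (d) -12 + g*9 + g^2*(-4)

Adding the polynomials and combining like terms:
(-12 + 4*g + g^2) + (g*6 - 5*g^2 + 0)
= -12+g*10-4*g^2
a) -12+g*10-4*g^2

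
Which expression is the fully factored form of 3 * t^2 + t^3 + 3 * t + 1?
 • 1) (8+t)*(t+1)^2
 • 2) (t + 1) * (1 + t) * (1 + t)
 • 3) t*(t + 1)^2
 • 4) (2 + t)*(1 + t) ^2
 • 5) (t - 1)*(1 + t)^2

We need to factor 3 * t^2 + t^3 + 3 * t + 1.
The factored form is (t + 1) * (1 + t) * (1 + t).
2) (t + 1) * (1 + t) * (1 + t)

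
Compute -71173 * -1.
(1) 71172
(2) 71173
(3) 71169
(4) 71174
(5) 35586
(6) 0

-71173 * -1 = 71173
2) 71173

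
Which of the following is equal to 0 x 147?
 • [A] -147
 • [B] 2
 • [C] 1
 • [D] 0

0 * 147 = 0
D) 0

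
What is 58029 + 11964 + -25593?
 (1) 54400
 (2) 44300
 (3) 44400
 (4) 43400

First: 58029 + 11964 = 69993
Then: 69993 + -25593 = 44400
3) 44400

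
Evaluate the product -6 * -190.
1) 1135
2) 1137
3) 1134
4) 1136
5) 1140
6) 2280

-6 * -190 = 1140
5) 1140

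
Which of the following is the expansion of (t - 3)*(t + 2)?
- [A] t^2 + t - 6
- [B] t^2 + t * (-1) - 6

Expanding (t - 3)*(t + 2):
= t^2 + t * (-1) - 6
B) t^2 + t * (-1) - 6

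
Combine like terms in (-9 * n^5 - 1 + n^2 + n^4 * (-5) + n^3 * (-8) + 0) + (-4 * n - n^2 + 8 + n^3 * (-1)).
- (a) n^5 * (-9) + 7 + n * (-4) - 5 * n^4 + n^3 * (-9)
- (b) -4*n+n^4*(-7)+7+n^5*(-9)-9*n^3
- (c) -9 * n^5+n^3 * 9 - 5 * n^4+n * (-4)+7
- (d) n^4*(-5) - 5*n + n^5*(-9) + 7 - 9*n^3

Adding the polynomials and combining like terms:
(-9*n^5 - 1 + n^2 + n^4*(-5) + n^3*(-8) + 0) + (-4*n - n^2 + 8 + n^3*(-1))
= n^5 * (-9) + 7 + n * (-4) - 5 * n^4 + n^3 * (-9)
a) n^5 * (-9) + 7 + n * (-4) - 5 * n^4 + n^3 * (-9)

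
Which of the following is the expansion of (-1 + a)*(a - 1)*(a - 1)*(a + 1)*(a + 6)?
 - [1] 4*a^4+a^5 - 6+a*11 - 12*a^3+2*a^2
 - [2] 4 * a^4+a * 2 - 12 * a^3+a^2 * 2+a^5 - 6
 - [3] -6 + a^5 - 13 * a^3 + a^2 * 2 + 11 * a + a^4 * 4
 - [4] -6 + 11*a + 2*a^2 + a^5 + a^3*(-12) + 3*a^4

Expanding (-1 + a)*(a - 1)*(a - 1)*(a + 1)*(a + 6):
= 4*a^4+a^5 - 6+a*11 - 12*a^3+2*a^2
1) 4*a^4+a^5 - 6+a*11 - 12*a^3+2*a^2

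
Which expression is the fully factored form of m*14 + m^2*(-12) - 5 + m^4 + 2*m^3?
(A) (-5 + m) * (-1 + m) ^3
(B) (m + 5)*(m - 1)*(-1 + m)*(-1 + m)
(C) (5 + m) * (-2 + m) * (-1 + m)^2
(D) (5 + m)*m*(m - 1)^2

We need to factor m*14 + m^2*(-12) - 5 + m^4 + 2*m^3.
The factored form is (m + 5)*(m - 1)*(-1 + m)*(-1 + m).
B) (m + 5)*(m - 1)*(-1 + m)*(-1 + m)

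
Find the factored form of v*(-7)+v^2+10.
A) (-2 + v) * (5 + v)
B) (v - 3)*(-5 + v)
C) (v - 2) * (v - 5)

We need to factor v*(-7)+v^2+10.
The factored form is (v - 2) * (v - 5).
C) (v - 2) * (v - 5)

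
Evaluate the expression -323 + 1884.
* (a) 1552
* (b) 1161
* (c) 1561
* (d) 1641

-323 + 1884 = 1561
c) 1561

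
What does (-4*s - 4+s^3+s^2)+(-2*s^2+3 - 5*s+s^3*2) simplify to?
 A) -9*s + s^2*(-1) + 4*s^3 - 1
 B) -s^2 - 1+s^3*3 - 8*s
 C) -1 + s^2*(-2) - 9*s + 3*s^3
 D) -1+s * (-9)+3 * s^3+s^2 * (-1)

Adding the polynomials and combining like terms:
(-4*s - 4 + s^3 + s^2) + (-2*s^2 + 3 - 5*s + s^3*2)
= -1+s * (-9)+3 * s^3+s^2 * (-1)
D) -1+s * (-9)+3 * s^3+s^2 * (-1)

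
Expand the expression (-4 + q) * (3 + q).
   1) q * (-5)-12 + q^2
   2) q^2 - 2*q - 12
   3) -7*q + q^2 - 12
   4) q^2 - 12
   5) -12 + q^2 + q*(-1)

Expanding (-4 + q) * (3 + q):
= -12 + q^2 + q*(-1)
5) -12 + q^2 + q*(-1)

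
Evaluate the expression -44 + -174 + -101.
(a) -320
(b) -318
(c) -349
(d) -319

First: -44 + -174 = -218
Then: -218 + -101 = -319
d) -319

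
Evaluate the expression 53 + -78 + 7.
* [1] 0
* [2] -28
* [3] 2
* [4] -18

First: 53 + -78 = -25
Then: -25 + 7 = -18
4) -18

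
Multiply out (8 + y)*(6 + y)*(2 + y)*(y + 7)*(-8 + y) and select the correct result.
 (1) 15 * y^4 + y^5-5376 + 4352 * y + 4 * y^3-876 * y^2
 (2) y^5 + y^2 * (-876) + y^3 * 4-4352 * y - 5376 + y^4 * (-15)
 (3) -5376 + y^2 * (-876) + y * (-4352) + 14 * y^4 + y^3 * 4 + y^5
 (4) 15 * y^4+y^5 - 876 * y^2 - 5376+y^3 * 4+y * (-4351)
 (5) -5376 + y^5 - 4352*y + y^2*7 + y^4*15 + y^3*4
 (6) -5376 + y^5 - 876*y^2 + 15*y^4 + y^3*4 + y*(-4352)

Expanding (8 + y)*(6 + y)*(2 + y)*(y + 7)*(-8 + y):
= -5376 + y^5 - 876*y^2 + 15*y^4 + y^3*4 + y*(-4352)
6) -5376 + y^5 - 876*y^2 + 15*y^4 + y^3*4 + y*(-4352)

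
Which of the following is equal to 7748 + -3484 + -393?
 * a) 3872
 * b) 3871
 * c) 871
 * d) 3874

First: 7748 + -3484 = 4264
Then: 4264 + -393 = 3871
b) 3871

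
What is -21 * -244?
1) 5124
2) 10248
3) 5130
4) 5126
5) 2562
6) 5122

-21 * -244 = 5124
1) 5124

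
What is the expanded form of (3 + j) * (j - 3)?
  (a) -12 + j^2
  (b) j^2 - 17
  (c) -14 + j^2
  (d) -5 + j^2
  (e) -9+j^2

Expanding (3 + j) * (j - 3):
= -9+j^2
e) -9+j^2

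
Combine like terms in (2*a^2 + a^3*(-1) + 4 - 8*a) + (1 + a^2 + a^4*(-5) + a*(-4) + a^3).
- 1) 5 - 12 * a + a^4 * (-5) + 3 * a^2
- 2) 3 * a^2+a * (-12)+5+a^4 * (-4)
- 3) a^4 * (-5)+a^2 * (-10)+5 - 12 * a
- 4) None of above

Adding the polynomials and combining like terms:
(2*a^2 + a^3*(-1) + 4 - 8*a) + (1 + a^2 + a^4*(-5) + a*(-4) + a^3)
= 5 - 12 * a + a^4 * (-5) + 3 * a^2
1) 5 - 12 * a + a^4 * (-5) + 3 * a^2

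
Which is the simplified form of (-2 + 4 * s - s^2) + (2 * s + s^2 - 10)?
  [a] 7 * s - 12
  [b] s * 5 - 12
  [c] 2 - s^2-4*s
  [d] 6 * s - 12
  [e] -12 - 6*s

Adding the polynomials and combining like terms:
(-2 + 4*s - s^2) + (2*s + s^2 - 10)
= 6 * s - 12
d) 6 * s - 12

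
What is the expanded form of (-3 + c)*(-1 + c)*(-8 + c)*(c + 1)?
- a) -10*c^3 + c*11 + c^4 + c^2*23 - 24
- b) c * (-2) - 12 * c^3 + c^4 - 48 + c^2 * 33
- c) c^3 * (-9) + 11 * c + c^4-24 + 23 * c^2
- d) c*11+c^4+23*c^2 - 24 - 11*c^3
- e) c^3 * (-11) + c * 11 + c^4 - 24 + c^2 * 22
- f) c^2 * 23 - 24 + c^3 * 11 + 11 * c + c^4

Expanding (-3 + c)*(-1 + c)*(-8 + c)*(c + 1):
= c*11+c^4+23*c^2 - 24 - 11*c^3
d) c*11+c^4+23*c^2 - 24 - 11*c^3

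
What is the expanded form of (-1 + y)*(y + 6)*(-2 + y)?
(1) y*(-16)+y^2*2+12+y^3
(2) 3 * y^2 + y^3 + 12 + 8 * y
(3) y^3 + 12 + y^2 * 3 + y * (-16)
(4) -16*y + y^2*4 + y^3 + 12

Expanding (-1 + y)*(y + 6)*(-2 + y):
= y^3 + 12 + y^2 * 3 + y * (-16)
3) y^3 + 12 + y^2 * 3 + y * (-16)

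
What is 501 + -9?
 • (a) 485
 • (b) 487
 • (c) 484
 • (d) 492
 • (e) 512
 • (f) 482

501 + -9 = 492
d) 492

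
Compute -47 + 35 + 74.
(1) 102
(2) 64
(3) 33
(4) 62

First: -47 + 35 = -12
Then: -12 + 74 = 62
4) 62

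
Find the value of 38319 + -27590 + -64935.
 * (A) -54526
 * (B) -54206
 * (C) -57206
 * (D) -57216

First: 38319 + -27590 = 10729
Then: 10729 + -64935 = -54206
B) -54206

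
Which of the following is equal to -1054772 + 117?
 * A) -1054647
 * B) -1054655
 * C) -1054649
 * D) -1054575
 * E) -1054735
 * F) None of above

-1054772 + 117 = -1054655
B) -1054655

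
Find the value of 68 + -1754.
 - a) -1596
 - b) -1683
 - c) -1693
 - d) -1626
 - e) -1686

68 + -1754 = -1686
e) -1686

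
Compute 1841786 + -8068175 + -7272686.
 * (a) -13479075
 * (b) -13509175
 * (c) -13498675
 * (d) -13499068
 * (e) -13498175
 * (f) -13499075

First: 1841786 + -8068175 = -6226389
Then: -6226389 + -7272686 = -13499075
f) -13499075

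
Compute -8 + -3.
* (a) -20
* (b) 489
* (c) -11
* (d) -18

-8 + -3 = -11
c) -11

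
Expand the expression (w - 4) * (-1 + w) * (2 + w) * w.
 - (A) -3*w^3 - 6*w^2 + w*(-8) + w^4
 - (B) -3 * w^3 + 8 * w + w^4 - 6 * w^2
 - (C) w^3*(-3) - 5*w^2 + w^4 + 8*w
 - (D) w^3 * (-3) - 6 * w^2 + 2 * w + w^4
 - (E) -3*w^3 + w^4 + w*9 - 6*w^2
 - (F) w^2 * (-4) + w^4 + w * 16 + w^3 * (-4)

Expanding (w - 4) * (-1 + w) * (2 + w) * w:
= -3 * w^3 + 8 * w + w^4 - 6 * w^2
B) -3 * w^3 + 8 * w + w^4 - 6 * w^2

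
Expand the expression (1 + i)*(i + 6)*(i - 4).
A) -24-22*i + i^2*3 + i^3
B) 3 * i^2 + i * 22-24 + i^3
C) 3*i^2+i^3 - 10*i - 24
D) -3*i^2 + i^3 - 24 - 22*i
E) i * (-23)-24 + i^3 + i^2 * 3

Expanding (1 + i)*(i + 6)*(i - 4):
= -24-22*i + i^2*3 + i^3
A) -24-22*i + i^2*3 + i^3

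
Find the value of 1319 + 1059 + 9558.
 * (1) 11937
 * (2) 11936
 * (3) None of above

First: 1319 + 1059 = 2378
Then: 2378 + 9558 = 11936
2) 11936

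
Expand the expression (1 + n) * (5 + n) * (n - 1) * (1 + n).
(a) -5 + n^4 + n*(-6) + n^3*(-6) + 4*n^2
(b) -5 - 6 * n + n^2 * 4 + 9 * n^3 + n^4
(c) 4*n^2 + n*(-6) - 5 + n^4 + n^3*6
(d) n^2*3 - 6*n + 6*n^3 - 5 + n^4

Expanding (1 + n) * (5 + n) * (n - 1) * (1 + n):
= 4*n^2 + n*(-6) - 5 + n^4 + n^3*6
c) 4*n^2 + n*(-6) - 5 + n^4 + n^3*6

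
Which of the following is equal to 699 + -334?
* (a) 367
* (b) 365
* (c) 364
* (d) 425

699 + -334 = 365
b) 365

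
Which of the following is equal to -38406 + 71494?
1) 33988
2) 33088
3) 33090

-38406 + 71494 = 33088
2) 33088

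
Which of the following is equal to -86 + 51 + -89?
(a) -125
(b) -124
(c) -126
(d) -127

First: -86 + 51 = -35
Then: -35 + -89 = -124
b) -124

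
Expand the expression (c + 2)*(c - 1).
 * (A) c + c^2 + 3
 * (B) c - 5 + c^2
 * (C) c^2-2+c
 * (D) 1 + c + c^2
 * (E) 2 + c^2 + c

Expanding (c + 2)*(c - 1):
= c^2-2+c
C) c^2-2+c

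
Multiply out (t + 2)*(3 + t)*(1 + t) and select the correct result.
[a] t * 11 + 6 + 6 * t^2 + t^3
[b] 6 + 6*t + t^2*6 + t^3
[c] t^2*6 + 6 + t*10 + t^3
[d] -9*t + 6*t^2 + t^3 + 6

Expanding (t + 2)*(3 + t)*(1 + t):
= t * 11 + 6 + 6 * t^2 + t^3
a) t * 11 + 6 + 6 * t^2 + t^3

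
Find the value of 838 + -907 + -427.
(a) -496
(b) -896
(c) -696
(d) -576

First: 838 + -907 = -69
Then: -69 + -427 = -496
a) -496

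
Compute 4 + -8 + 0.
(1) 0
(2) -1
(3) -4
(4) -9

First: 4 + -8 = -4
Then: -4 + 0 = -4
3) -4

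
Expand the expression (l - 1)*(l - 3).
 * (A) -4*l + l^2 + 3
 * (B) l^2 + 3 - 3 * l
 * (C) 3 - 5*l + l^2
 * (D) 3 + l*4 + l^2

Expanding (l - 1)*(l - 3):
= -4*l + l^2 + 3
A) -4*l + l^2 + 3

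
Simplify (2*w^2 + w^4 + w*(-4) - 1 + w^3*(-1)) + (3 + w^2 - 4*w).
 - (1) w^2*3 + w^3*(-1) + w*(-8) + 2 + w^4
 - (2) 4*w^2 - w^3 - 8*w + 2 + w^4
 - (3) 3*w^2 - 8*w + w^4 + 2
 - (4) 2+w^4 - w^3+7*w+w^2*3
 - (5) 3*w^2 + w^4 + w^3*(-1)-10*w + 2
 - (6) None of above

Adding the polynomials and combining like terms:
(2*w^2 + w^4 + w*(-4) - 1 + w^3*(-1)) + (3 + w^2 - 4*w)
= w^2*3 + w^3*(-1) + w*(-8) + 2 + w^4
1) w^2*3 + w^3*(-1) + w*(-8) + 2 + w^4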